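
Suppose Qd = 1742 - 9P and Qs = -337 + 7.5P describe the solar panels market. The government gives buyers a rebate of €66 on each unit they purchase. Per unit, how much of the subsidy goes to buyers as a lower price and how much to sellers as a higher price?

Pre-subsidy: 1742 - 9P = -337 + 7.5P gives P* = 126, Q* = 608.
With the rebate, buyers effectively pay Pb = Ps − 66, where Ps is the price sellers receive.
Demand in terms of Ps becomes Qd = 1742 − 9(Ps − 66) = 2336 - 9Ps. Setting this equal to supply: 2336 - 9Ps = -337 + 7.5Ps, so Ps = 162.
Buyers pay Pb = 162 − 66 = 96; Q' = -337 + 7.5·162 = 878.
Buyers' price falls by P* − Pb = 126 − 96 = 30; sellers' price rises by Ps − P* = 162 − 126 = 36.

Buyers gain €30 per unit; sellers gain €36 per unit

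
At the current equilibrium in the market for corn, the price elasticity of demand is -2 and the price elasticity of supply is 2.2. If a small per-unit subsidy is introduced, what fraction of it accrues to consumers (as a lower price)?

For a small subsidy around the equilibrium, the benefit split depends on the relative slopes, which at a point are proportional to the elasticities.
Buyer share = εs/(εs + |εd|) = 2.2/(2.2 + 2) = 11/21; seller share = |εd|/(εs + |εd|) = 10/21.

Consumer share = 11/21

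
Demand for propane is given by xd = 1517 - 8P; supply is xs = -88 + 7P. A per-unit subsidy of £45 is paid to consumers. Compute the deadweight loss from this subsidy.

Pre-subsidy: 1517 - 8P = -88 + 7P gives P* = 107, x* = 661.
With the rebate, buyers effectively pay Pb = Ps − 45, where Ps is the price sellers receive.
Demand in terms of Ps becomes xd = 1517 − 8(Ps − 45) = 1877 - 8Ps. Setting this equal to supply: 1877 - 8Ps = -88 + 7Ps, so Ps = 131.
Buyers pay Pb = 131 − 45 = 86; x' = -88 + 7·131 = 829.
The subsidy expands output by 829 − 661 = 168 past the efficient level; on those units the gap between marginal cost and willingness to pay runs from 0 up to 45.
DWL = ½ × 45 × 168 = 3780.

Deadweight loss = £3780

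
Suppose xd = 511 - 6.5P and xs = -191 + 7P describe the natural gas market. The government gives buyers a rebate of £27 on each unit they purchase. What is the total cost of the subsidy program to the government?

Government cost = £7128

Pre-subsidy: 511 - 6.5P = -191 + 7P gives P* = 52, x* = 173.
With the rebate, buyers effectively pay Pb = Ps − 27, where Ps is the price sellers receive.
Demand in terms of Ps becomes xd = 511 − 6.5(Ps − 27) = 686.5 - 6.5Ps. Setting this equal to supply: 686.5 - 6.5Ps = -191 + 7Ps, so Ps = 65.
Buyers pay Pb = 65 − 27 = 38; x' = -191 + 7·65 = 264.
Government outlay = subsidy × quantity = 27 × 264 = 7128.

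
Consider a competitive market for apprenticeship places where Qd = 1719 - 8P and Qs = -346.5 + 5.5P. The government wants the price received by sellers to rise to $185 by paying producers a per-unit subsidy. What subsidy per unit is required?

At a seller price of 185, quantity supplied is -346.5 + 5.5·185 = 671.
Buyers absorb 671 only when they pay Pb with 1719 − 8·Pb = 671, i.e. Pb = 131.
s = Ps − Pb = 185 − 131 = 54.

Required subsidy s = $54 per unit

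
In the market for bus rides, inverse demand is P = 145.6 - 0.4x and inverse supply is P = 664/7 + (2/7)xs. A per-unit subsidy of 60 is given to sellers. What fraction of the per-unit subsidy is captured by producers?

Pre-subsidy: 145.6 - 0.4x = 664/7 + (2/7)x gives x* = 74 and P* = 116.
With the subsidy, sellers receive Ps = Pb + 60 for each unit, where Pb is the price buyers pay.
On the curves, Pb = 145.6 - 0.4x and Ps = 664/7 + (2/7)x; the wedge Ps − Pb = 60 gives 664/7 + (2/7)x − (145.6 - 0.4x) = 60, so x' = 161.5.
Then Pb = 145.6 − 0.4·161.5 = 81 and Ps = 664/7 + (2/7)·161.5 = 141.
Buyers' price falls by P* − Pb = 116 − 81 = 35; sellers' price rises by Ps − P* = 141 − 116 = 25.
So producers capture 25/60 = 5/12 of each unit of subsidy.

Producer share = 5/12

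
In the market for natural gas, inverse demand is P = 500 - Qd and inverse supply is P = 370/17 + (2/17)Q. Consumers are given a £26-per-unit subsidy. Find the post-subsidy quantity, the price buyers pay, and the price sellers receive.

Q' = 8572/19; buyers pay 928/19; sellers receive 1422/19

Pre-subsidy: 500 - Q = 370/17 + (2/17)Q gives Q* = 8130/19 and P* = 1370/19.
With the rebate, buyers effectively pay Pb = Ps − 26, where Ps is the price sellers receive.
On the curves, Pb = 500 - Q and Ps = 370/17 + (2/17)Q; the wedge Ps − Pb = 26 gives 370/17 + (2/17)Q − (500 - Q) = 26, so Q' = 8572/19.
Then Pb = 500 − 1·(8572/19) = 928/19 and Ps = 370/17 + (2/17)·(8572/19) = 1422/19.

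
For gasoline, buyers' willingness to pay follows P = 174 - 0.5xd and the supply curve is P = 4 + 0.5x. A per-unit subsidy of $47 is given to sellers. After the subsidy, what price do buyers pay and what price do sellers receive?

Pre-subsidy: 174 - 0.5x = 4 + 0.5x gives x* = 170 and P* = 89.
With the subsidy, sellers receive Ps = Pb + 47 for each unit, where Pb is the price buyers pay.
On the curves, Pb = 174 - 0.5x and Ps = 4 + 0.5x; the wedge Ps − Pb = 47 gives 4 + 0.5x − (174 - 0.5x) = 47, so x' = 217.
Then Pb = 174 − 0.5·217 = 65.5 and Ps = 4 + 0.5·217 = 112.5.

Buyers pay $65.5; sellers receive $112.5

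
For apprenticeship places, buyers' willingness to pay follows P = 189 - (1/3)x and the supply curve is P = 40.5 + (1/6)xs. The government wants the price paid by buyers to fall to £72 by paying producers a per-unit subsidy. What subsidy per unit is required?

At a buyer price of 72, quantity demanded is 567 − 3·72 = 351.
Sellers supply 351 only when they receive Ps = 40.5 + (1/6)·351 = 99.
s = Ps − Pb = 99 − 72 = 27.

Required subsidy s = £27 per unit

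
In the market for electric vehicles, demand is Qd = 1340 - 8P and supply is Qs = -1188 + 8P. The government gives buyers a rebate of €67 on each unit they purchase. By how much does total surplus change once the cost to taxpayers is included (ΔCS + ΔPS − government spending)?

Net change in total surplus = -€8978

Pre-subsidy: 1340 - 8P = -1188 + 8P gives P* = 158, Q* = 76.
With the rebate, buyers effectively pay Pb = Ps − 67, where Ps is the price sellers receive.
Demand in terms of Ps becomes Qd = 1340 − 8(Ps − 67) = 1876 - 8Ps. Setting this equal to supply: 1876 - 8Ps = -1188 + 8Ps, so Ps = 191.5.
Buyers pay Pb = 191.5 − 67 = 124.5; Q' = -1188 + 8·191.5 = 344.
ΔCS = ½(76 + 344)(158 − 124.5) = 7035; ΔPS = ½(76 + 344)(191.5 − 158) = 7035.
Government spending = 67 × 344 = 23048.
Net change = 7035 + 7035 − 23048 = -8978. The loss equals the DWL triangle ½·67·268.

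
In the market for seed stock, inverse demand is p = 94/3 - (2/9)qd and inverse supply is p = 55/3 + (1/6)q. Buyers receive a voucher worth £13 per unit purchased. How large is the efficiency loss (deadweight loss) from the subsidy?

Deadweight loss = 1521/7

Pre-subsidy: 94/3 - (2/9)q = 55/3 + (1/6)q gives q* = 234/7 and p* = 502/21.
With the rebate, buyers effectively pay pb = ps − 13, where ps is the price sellers receive.
On the curves, pb = 94/3 - (2/9)q and ps = 55/3 + (1/6)q; the wedge ps − pb = 13 gives 55/3 + (1/6)q − (94/3 - (2/9)q) = 13, so q' = 468/7.
Then pb = 94/3 − (2/9)·(468/7) = 346/21 and ps = 55/3 + (1/6)·(468/7) = 619/21.
The subsidy expands output by 468/7 − 234/7 = 234/7 past the efficient level; on those units the gap between marginal cost and willingness to pay runs from 0 up to 13.
DWL = ½ × 13 × 234/7 = 1521/7.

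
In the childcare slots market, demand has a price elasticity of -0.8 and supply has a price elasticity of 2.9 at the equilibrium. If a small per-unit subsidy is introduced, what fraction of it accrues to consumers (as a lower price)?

For a small subsidy around the equilibrium, the benefit split depends on the relative slopes, which at a point are proportional to the elasticities.
Buyer share = εs/(εs + |εd|) = 2.9/(2.9 + 0.8) = 29/37; seller share = |εd|/(εs + |εd|) = 8/37.

Consumer share = 29/37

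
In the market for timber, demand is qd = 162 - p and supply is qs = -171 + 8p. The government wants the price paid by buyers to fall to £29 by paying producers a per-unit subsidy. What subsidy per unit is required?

At a buyer price of 29, quantity demanded is 162 − 1·29 = 133.
Sellers supply 133 only when they receive ps with -171 + 8·ps = 133, i.e. ps = 38.
s = ps − pb = 38 − 29 = 9.

Required subsidy s = £9 per unit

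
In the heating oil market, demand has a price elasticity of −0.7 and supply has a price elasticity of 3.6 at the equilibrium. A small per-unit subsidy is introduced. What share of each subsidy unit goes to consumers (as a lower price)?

For a small subsidy around the equilibrium, the benefit split depends on the relative slopes, which at a point are proportional to the elasticities.
Buyer share = εs/(εs + |εd|) = 3.6/(3.6 + 0.7) = 36/43; seller share = |εd|/(εs + |εd|) = 7/43.

Consumer share = 36/43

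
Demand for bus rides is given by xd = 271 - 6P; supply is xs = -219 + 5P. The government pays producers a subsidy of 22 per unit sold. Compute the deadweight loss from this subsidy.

Deadweight loss = 660

Pre-subsidy: 271 - 6P = -219 + 5P gives P* = 490/11, x* = 41/11.
With the subsidy, sellers receive Ps = Pb + 22 for each unit, where Pb is the price buyers pay.
Supply in terms of Pb becomes xs = -219 + 5(Pb + 22) = -109 + 5Pb. Setting this equal to demand: 271 - 6Pb = -109 + 5Pb, so Pb = 380/11.
Sellers receive Ps = 380/11 + 22 = 622/11; x' = 271 − 6·(380/11) = 701/11.
The subsidy expands output by 701/11 − 41/11 = 60 past the efficient level; on those units the gap between marginal cost and willingness to pay runs from 0 up to 22.
DWL = ½ × 22 × 60 = 660.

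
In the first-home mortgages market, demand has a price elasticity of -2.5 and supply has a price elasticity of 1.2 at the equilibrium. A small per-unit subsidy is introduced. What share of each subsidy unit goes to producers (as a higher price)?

For a small subsidy around the equilibrium, the benefit split depends on the relative slopes, which at a point are proportional to the elasticities.
Buyer share = εs/(εs + |εd|) = 1.2/(1.2 + 2.5) = 12/37; seller share = |εd|/(εs + |εd|) = 25/37.
So producers capture 25/37 of the subsidy.

Producer share = 25/37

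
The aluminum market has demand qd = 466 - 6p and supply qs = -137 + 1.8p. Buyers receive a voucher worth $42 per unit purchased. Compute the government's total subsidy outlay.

Pre-subsidy: 466 - 6p = -137 + 1.8p gives p* = 1005/13, q* = 28/13.
With the rebate, buyers effectively pay pb = ps − 42, where ps is the price sellers receive.
Demand in terms of ps becomes qd = 466 − 6(ps − 42) = 718 - 6ps. Setting this equal to supply: 718 - 6ps = -137 + 1.8ps, so ps = 1425/13.
Buyers pay pb = 1425/13 − 42 = 879/13; q' = -137 + 1.8·(1425/13) = 784/13.
Government outlay = subsidy × quantity = 42 × 784/13 = 32928/13.

Government cost = 32928/13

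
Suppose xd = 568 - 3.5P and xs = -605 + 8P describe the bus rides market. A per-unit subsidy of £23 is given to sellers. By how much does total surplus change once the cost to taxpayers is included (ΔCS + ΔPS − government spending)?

Pre-subsidy: 568 - 3.5P = -605 + 8P gives P* = 102, x* = 211.
With the subsidy, sellers receive Ps = Pb + 23 for each unit, where Pb is the price buyers pay.
Supply in terms of Pb becomes xs = -605 + 8(Pb + 23) = -421 + 8Pb. Setting this equal to demand: 568 - 3.5Pb = -421 + 8Pb, so Pb = 86.
Sellers receive Ps = 86 + 23 = 109; x' = 568 − 3.5·86 = 267.
ΔCS = ½(211 + 267)(102 − 86) = 3824; ΔPS = ½(211 + 267)(109 − 102) = 1673.
Government spending = 23 × 267 = 6141.
Net change = 3824 + 1673 − 6141 = -644. The loss equals the DWL triangle ½·23·56.

Net change in total surplus = -£644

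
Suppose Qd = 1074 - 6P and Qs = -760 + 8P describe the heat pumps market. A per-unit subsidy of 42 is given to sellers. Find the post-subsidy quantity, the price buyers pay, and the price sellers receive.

Q' = 432; buyers pay 107; sellers receive 149

Pre-subsidy: 1074 - 6P = -760 + 8P gives P* = 131, Q* = 288.
With the subsidy, sellers receive Ps = Pb + 42 for each unit, where Pb is the price buyers pay.
Supply in terms of Pb becomes Qs = -760 + 8(Pb + 42) = -424 + 8Pb. Setting this equal to demand: 1074 - 6Pb = -424 + 8Pb, so Pb = 107.
Sellers receive Ps = 107 + 42 = 149; Q' = 1074 − 6·107 = 432.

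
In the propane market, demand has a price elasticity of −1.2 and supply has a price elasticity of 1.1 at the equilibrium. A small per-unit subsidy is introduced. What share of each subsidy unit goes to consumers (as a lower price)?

Consumer share = 11/23

For a small subsidy around the equilibrium, the benefit split depends on the relative slopes, which at a point are proportional to the elasticities.
Buyer share = εs/(εs + |εd|) = 1.1/(1.1 + 1.2) = 11/23; seller share = |εd|/(εs + |εd|) = 12/23.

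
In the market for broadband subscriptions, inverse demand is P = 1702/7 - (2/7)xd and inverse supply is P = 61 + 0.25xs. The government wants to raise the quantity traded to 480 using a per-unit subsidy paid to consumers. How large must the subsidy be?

Required subsidy s = 75 per unit

At x = 480, from the demand curve buyers pay Pb = 1702/7 − (2/7)·480 = 106; from the supply curve sellers need Ps = 61 + 0.25·480 = 181.
The subsidy must fill the gap: s = Ps − Pb = 181 − 106 = 75.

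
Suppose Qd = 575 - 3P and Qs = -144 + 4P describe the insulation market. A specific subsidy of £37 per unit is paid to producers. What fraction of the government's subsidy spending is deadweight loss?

Pre-subsidy: 575 - 3P = -144 + 4P gives P* = 719/7, Q* = 1868/7.
With the subsidy, sellers receive Ps = Pb + 37 for each unit, where Pb is the price buyers pay.
Supply in terms of Pb becomes Qs = -144 + 4(Pb + 37) = 4 + 4Pb. Setting this equal to demand: 575 - 3Pb = 4 + 4Pb, so Pb = 571/7.
Sellers receive Ps = 571/7 + 37 = 830/7; Q' = 575 − 3·(571/7) = 2312/7.
ΔCS = ½(1868/7 + 2312/7)(719/7 − 571/7) = 309320/49; ΔPS = ½(1868/7 + 2312/7)(830/7 − 719/7) = 231990/49.
Government spending = 37 × 2312/7 = 85544/7.
DWL = ½ × 37 × (2312/7 − 1868/7) = 8214/7; fraction = (8214/7) / (85544/7) = 111/1156.

DWL / government spending = 111/1156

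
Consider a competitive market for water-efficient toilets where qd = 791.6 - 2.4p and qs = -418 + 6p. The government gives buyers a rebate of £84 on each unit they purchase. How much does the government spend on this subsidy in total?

Pre-subsidy: 791.6 - 2.4p = -418 + 6p gives p* = 144, q* = 446.
With the rebate, buyers effectively pay pb = ps − 84, where ps is the price sellers receive.
Demand in terms of ps becomes qd = 791.6 − 2.4(ps − 84) = 993.2 - 2.4ps. Setting this equal to supply: 993.2 - 2.4ps = -418 + 6ps, so ps = 168.
Buyers pay pb = 168 − 84 = 84; q' = -418 + 6·168 = 590.
Government outlay = subsidy × quantity = 84 × 590 = 49560.

Government cost = £49560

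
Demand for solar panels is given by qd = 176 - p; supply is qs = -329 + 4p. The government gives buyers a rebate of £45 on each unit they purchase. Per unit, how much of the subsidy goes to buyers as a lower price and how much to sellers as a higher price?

Buyers gain £36 per unit; sellers gain £9 per unit

Pre-subsidy: 176 - p = -329 + 4p gives p* = 101, q* = 75.
With the rebate, buyers effectively pay pb = ps − 45, where ps is the price sellers receive.
Demand in terms of ps becomes qd = 176 − 1(ps − 45) = 221 - ps. Setting this equal to supply: 221 - ps = -329 + 4ps, so ps = 110.
Buyers pay pb = 110 − 45 = 65; q' = -329 + 4·110 = 111.
Buyers' price falls by p* − pb = 101 − 65 = 36; sellers' price rises by ps − p* = 110 − 101 = 9.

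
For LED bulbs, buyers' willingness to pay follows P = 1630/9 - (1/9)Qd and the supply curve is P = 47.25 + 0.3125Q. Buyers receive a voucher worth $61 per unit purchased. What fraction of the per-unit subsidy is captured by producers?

Producer share = 45/61

Pre-subsidy: 1630/9 - (1/9)Q = 47.25 + 0.3125Q gives Q* = 316 and P* = 146.
With the rebate, buyers effectively pay Pb = Ps − 61, where Ps is the price sellers receive.
On the curves, Pb = 1630/9 - (1/9)Q and Ps = 47.25 + 0.3125Q; the wedge Ps − Pb = 61 gives 47.25 + 0.3125Q − (1630/9 - (1/9)Q) = 61, so Q' = 460.
Then Pb = 1630/9 − (1/9)·460 = 130 and Ps = 47.25 + 0.3125·460 = 191.
Buyers' price falls by P* − Pb = 146 − 130 = 16; sellers' price rises by Ps − P* = 191 − 146 = 45.
So producers capture 45/61 = 45/61 of each unit of subsidy.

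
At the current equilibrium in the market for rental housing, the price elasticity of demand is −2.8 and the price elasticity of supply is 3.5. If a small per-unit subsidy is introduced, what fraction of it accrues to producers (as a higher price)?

For a small subsidy around the equilibrium, the benefit split depends on the relative slopes, which at a point are proportional to the elasticities.
Buyer share = εs/(εs + |εd|) = 3.5/(3.5 + 2.8) = 5/9; seller share = |εd|/(εs + |εd|) = 4/9.
So producers capture 4/9 of the subsidy.

Producer share = 4/9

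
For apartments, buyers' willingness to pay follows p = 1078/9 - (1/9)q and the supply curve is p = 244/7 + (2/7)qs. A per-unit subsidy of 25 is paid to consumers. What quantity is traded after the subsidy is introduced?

q' = 277

Pre-subsidy: 1078/9 - (1/9)q = 244/7 + (2/7)q gives q* = 214 and p* = 96.
With the rebate, buyers effectively pay pb = ps − 25, where ps is the price sellers receive.
On the curves, pb = 1078/9 - (1/9)q and ps = 244/7 + (2/7)q; the wedge ps − pb = 25 gives 244/7 + (2/7)q − (1078/9 - (1/9)q) = 25, so q' = 277.
Then pb = 1078/9 − (1/9)·277 = 89 and ps = 244/7 + (2/7)·277 = 114.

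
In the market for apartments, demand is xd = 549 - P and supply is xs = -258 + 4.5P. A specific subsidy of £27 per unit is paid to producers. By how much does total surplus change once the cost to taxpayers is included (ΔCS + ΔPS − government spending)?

Net change in total surplus = -6561/22

Pre-subsidy: 549 - P = -258 + 4.5P gives P* = 1614/11, x* = 4425/11.
With the subsidy, sellers receive Ps = Pb + 27 for each unit, where Pb is the price buyers pay.
Supply in terms of Pb becomes xs = -258 + 4.5(Pb + 27) = -136.5 + 4.5Pb. Setting this equal to demand: 549 - Pb = -136.5 + 4.5Pb, so Pb = 1371/11.
Sellers receive Ps = 1371/11 + 27 = 1668/11; x' = 549 − 1·(1371/11) = 4668/11.
ΔCS = ½(4425/11 + 4668/11)(1614/11 − 1371/11) = 2209599/242; ΔPS = ½(4425/11 + 4668/11)(1668/11 − 1614/11) = 245511/121.
Government spending = 27 × 4668/11 = 126036/11.
Net change = 2209599/242 + 245511/121 − 126036/11 = -6561/22. The loss equals the DWL triangle ½·27·243/11.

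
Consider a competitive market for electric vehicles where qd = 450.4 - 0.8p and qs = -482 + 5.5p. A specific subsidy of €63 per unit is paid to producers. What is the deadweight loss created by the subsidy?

Deadweight loss = €1386

Pre-subsidy: 450.4 - 0.8p = -482 + 5.5p gives p* = 148, q* = 332.
With the subsidy, sellers receive ps = pb + 63 for each unit, where pb is the price buyers pay.
Supply in terms of pb becomes qs = -482 + 5.5(pb + 63) = -135.5 + 5.5pb. Setting this equal to demand: 450.4 - 0.8pb = -135.5 + 5.5pb, so pb = 93.
Sellers receive ps = 93 + 63 = 156; q' = 450.4 − 0.8·93 = 376.
The subsidy expands output by 376 − 332 = 44 past the efficient level; on those units the gap between marginal cost and willingness to pay runs from 0 up to 63.
DWL = ½ × 63 × 44 = 1386.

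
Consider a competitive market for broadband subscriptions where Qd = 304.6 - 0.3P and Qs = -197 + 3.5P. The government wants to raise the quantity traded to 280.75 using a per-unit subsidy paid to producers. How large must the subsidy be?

Required subsidy s = 57 per unit

At Q = 280.75, invert demand for the buyer price: Pb = (304.6 − 280.75)/0.3 = 79.5; invert supply for the seller price: Ps = (280.75 − (-197))/3.5 = 136.5.
The subsidy must fill the gap: s = Ps − Pb = 136.5 − 79.5 = 57.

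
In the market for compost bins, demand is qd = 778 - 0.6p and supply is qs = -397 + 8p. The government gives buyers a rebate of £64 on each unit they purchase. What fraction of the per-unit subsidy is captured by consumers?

Pre-subsidy: 778 - 0.6p = -397 + 8p gives p* = 5875/43, q* = 29929/43.
With the rebate, buyers effectively pay pb = ps − 64, where ps is the price sellers receive.
Demand in terms of ps becomes qd = 778 − 0.6(ps − 64) = 816.4 - 0.6ps. Setting this equal to supply: 816.4 - 0.6ps = -397 + 8ps, so ps = 6067/43.
Buyers pay pb = 6067/43 − 64 = 3315/43; q' = -397 + 8·(6067/43) = 31465/43.
Buyers' price falls by p* − pb = 5875/43 − 3315/43 = 2560/43; sellers' price rises by ps − p* = 6067/43 − 5875/43 = 192/43.
So consumers capture (2560/43)/64 = 40/43 of each unit of subsidy.

Consumer share = 40/43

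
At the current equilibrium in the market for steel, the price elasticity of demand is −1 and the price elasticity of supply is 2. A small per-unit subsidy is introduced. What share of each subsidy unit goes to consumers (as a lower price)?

For a small subsidy around the equilibrium, the benefit split depends on the relative slopes, which at a point are proportional to the elasticities.
Buyer share = εs/(εs + |εd|) = 2/(2 + 1) = 2/3; seller share = |εd|/(εs + |εd|) = 1/3.

Consumer share = 2/3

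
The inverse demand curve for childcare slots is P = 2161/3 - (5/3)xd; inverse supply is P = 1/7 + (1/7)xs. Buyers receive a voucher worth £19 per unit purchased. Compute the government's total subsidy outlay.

Pre-subsidy: 2161/3 - (5/3)x = 1/7 + (1/7)x gives x* = 398 and P* = 57.
With the rebate, buyers effectively pay Pb = Ps − 19, where Ps is the price sellers receive.
On the curves, Pb = 2161/3 - (5/3)x and Ps = 1/7 + (1/7)x; the wedge Ps − Pb = 19 gives 1/7 + (1/7)x − (2161/3 - (5/3)x) = 19, so x' = 408.5.
Then Pb = 2161/3 − (5/3)·408.5 = 39.5 and Ps = 1/7 + (1/7)·408.5 = 58.5.
Government outlay = subsidy × quantity = 19 × 408.5 = 7761.5.

Government cost = £7761.5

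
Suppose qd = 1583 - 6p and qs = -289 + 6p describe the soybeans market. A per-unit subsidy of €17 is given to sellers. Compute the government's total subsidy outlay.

Pre-subsidy: 1583 - 6p = -289 + 6p gives p* = 156, q* = 647.
With the subsidy, sellers receive ps = pb + 17 for each unit, where pb is the price buyers pay.
Supply in terms of pb becomes qs = -289 + 6(pb + 17) = -187 + 6pb. Setting this equal to demand: 1583 - 6pb = -187 + 6pb, so pb = 147.5.
Sellers receive ps = 147.5 + 17 = 164.5; q' = 1583 − 6·147.5 = 698.
Government outlay = subsidy × quantity = 17 × 698 = 11866.

Government cost = €11866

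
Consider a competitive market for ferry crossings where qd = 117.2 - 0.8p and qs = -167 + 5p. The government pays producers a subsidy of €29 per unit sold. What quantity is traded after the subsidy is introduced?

Pre-subsidy: 117.2 - 0.8p = -167 + 5p gives p* = 49, q* = 78.
With the subsidy, sellers receive ps = pb + 29 for each unit, where pb is the price buyers pay.
Supply in terms of pb becomes qs = -167 + 5(pb + 29) = -22 + 5pb. Setting this equal to demand: 117.2 - 0.8pb = -22 + 5pb, so pb = 24.
Sellers receive ps = 24 + 29 = 53; q' = 117.2 − 0.8·24 = 98.

q' = 98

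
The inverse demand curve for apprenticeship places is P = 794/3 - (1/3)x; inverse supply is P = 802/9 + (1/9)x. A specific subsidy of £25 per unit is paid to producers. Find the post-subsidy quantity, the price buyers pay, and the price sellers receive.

x' = 451.25; buyers pay £114.25; sellers receive £139.25

Pre-subsidy: 794/3 - (1/3)x = 802/9 + (1/9)x gives x* = 395 and P* = 133.
With the subsidy, sellers receive Ps = Pb + 25 for each unit, where Pb is the price buyers pay.
On the curves, Pb = 794/3 - (1/3)x and Ps = 802/9 + (1/9)x; the wedge Ps − Pb = 25 gives 802/9 + (1/9)x − (794/3 - (1/3)x) = 25, so x' = 451.25.
Then Pb = 794/3 − (1/3)·451.25 = 114.25 and Ps = 802/9 + (1/9)·451.25 = 139.25.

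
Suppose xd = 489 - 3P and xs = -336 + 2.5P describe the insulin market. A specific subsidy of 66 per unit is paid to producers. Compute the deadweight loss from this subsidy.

Pre-subsidy: 489 - 3P = -336 + 2.5P gives P* = 150, x* = 39.
With the subsidy, sellers receive Ps = Pb + 66 for each unit, where Pb is the price buyers pay.
Supply in terms of Pb becomes xs = -336 + 2.5(Pb + 66) = -171 + 2.5Pb. Setting this equal to demand: 489 - 3Pb = -171 + 2.5Pb, so Pb = 120.
Sellers receive Ps = 120 + 66 = 186; x' = 489 − 3·120 = 129.
The subsidy expands output by 129 − 39 = 90 past the efficient level; on those units the gap between marginal cost and willingness to pay runs from 0 up to 66.
DWL = ½ × 66 × 90 = 2970.

Deadweight loss = 2970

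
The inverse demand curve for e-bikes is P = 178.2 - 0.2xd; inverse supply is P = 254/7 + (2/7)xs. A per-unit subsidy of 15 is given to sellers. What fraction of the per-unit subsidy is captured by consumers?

Pre-subsidy: 178.2 - 0.2x = 254/7 + (2/7)x gives x* = 4967/17 and P* = 2036/17.
With the subsidy, sellers receive Ps = Pb + 15 for each unit, where Pb is the price buyers pay.
On the curves, Pb = 178.2 - 0.2x and Ps = 254/7 + (2/7)x; the wedge Ps − Pb = 15 gives 254/7 + (2/7)x − (178.2 - 0.2x) = 15, so x' = 5492/17.
Then Pb = 178.2 − 0.2·(5492/17) = 1931/17 and Ps = 254/7 + (2/7)·(5492/17) = 2186/17.
Buyers' price falls by P* − Pb = 2036/17 − 1931/17 = 105/17; sellers' price rises by Ps − P* = 2186/17 − 2036/17 = 150/17.
So consumers capture (105/17)/15 = 7/17 of each unit of subsidy.

Consumer share = 7/17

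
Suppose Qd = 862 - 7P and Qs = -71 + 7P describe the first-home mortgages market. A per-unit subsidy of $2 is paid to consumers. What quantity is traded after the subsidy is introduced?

Pre-subsidy: 862 - 7P = -71 + 7P gives P* = 933/14, Q* = 395.5.
With the rebate, buyers effectively pay Pb = Ps − 2, where Ps is the price sellers receive.
Demand in terms of Ps becomes Qd = 862 − 7(Ps − 2) = 876 - 7Ps. Setting this equal to supply: 876 - 7Ps = -71 + 7Ps, so Ps = 947/14.
Buyers pay Pb = 947/14 − 2 = 919/14; Q' = -71 + 7·(947/14) = 402.5.

Q' = 402.5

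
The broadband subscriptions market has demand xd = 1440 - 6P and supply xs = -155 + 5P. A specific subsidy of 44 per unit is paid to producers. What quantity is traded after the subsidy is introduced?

x' = 690

Pre-subsidy: 1440 - 6P = -155 + 5P gives P* = 145, x* = 570.
With the subsidy, sellers receive Ps = Pb + 44 for each unit, where Pb is the price buyers pay.
Supply in terms of Pb becomes xs = -155 + 5(Pb + 44) = 65 + 5Pb. Setting this equal to demand: 1440 - 6Pb = 65 + 5Pb, so Pb = 125.
Sellers receive Ps = 125 + 44 = 169; x' = 1440 − 6·125 = 690.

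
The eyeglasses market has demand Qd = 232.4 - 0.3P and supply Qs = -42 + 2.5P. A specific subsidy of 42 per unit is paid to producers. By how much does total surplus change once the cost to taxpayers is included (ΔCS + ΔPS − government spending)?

Pre-subsidy: 232.4 - 0.3P = -42 + 2.5P gives P* = 98, Q* = 203.
With the subsidy, sellers receive Ps = Pb + 42 for each unit, where Pb is the price buyers pay.
Supply in terms of Pb becomes Qs = -42 + 2.5(Pb + 42) = 63 + 2.5Pb. Setting this equal to demand: 232.4 - 0.3Pb = 63 + 2.5Pb, so Pb = 60.5.
Sellers receive Ps = 60.5 + 42 = 102.5; Q' = 232.4 − 0.3·60.5 = 214.25.
ΔCS = ½(203 + 214.25)(98 − 60.5) = 7823.4375; ΔPS = ½(203 + 214.25)(102.5 − 98) = 938.8125.
Government spending = 42 × 214.25 = 8998.5.
Net change = 7823.4375 + 938.8125 − 8998.5 = -236.25. The loss equals the DWL triangle ½·42·11.25.

Net change in total surplus = -236.25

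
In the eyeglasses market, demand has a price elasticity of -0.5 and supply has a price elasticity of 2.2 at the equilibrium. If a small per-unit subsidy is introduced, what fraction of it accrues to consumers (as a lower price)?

Consumer share = 22/27

For a small subsidy around the equilibrium, the benefit split depends on the relative slopes, which at a point are proportional to the elasticities.
Buyer share = εs/(εs + |εd|) = 2.2/(2.2 + 0.5) = 22/27; seller share = |εd|/(εs + |εd|) = 5/27.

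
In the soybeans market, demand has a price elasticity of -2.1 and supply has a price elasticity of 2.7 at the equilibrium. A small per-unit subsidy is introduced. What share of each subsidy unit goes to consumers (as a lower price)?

Consumer share = 0.5625

For a small subsidy around the equilibrium, the benefit split depends on the relative slopes, which at a point are proportional to the elasticities.
Buyer share = εs/(εs + |εd|) = 2.7/(2.7 + 2.1) = 0.5625; seller share = |εd|/(εs + |εd|) = 0.4375.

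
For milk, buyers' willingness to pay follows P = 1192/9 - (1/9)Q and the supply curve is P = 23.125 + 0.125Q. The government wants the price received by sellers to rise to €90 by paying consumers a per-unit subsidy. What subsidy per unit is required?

Required subsidy s = €17 per unit

At a seller price of 90, quantity supplied is -185 + 8·90 = 535.
Buyers absorb 535 only when they pay Pb = 1192/9 − (1/9)·535 = 73.
s = Ps − Pb = 90 − 73 = 17.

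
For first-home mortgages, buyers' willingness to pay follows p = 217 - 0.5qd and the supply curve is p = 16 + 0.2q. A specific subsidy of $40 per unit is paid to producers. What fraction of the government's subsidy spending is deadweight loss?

DWL / government spending = 20/241

Pre-subsidy: 217 - 0.5q = 16 + 0.2q gives q* = 2010/7 and p* = 514/7.
With the subsidy, sellers receive ps = pb + 40 for each unit, where pb is the price buyers pay.
On the curves, pb = 217 - 0.5q and ps = 16 + 0.2q; the wedge ps − pb = 40 gives 16 + 0.2q − (217 - 0.5q) = 40, so q' = 2410/7.
Then pb = 217 − 0.5·(2410/7) = 314/7 and ps = 16 + 0.2·(2410/7) = 594/7.
ΔCS = ½(2010/7 + 2410/7)(514/7 − 314/7) = 442000/49; ΔPS = ½(2010/7 + 2410/7)(594/7 − 514/7) = 176800/49.
Government spending = 40 × 2410/7 = 96400/7.
DWL = ½ × 40 × (2410/7 − 2010/7) = 8000/7; fraction = (8000/7) / (96400/7) = 20/241.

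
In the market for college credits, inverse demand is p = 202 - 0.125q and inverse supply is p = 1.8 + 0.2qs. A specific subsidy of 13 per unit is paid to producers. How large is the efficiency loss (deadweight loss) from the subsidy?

Pre-subsidy: 202 - 0.125q = 1.8 + 0.2q gives q* = 616 and p* = 125.
With the subsidy, sellers receive ps = pb + 13 for each unit, where pb is the price buyers pay.
On the curves, pb = 202 - 0.125q and ps = 1.8 + 0.2q; the wedge ps − pb = 13 gives 1.8 + 0.2q − (202 - 0.125q) = 13, so q' = 656.
Then pb = 202 − 0.125·656 = 120 and ps = 1.8 + 0.2·656 = 133.
The subsidy expands output by 656 − 616 = 40 past the efficient level; on those units the gap between marginal cost and willingness to pay runs from 0 up to 13.
DWL = ½ × 13 × 40 = 260.

Deadweight loss = 260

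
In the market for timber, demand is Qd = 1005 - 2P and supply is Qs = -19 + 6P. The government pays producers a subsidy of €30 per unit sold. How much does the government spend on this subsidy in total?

Pre-subsidy: 1005 - 2P = -19 + 6P gives P* = 128, Q* = 749.
With the subsidy, sellers receive Ps = Pb + 30 for each unit, where Pb is the price buyers pay.
Supply in terms of Pb becomes Qs = -19 + 6(Pb + 30) = 161 + 6Pb. Setting this equal to demand: 1005 - 2Pb = 161 + 6Pb, so Pb = 105.5.
Sellers receive Ps = 105.5 + 30 = 135.5; Q' = 1005 − 2·105.5 = 794.
Government outlay = subsidy × quantity = 30 × 794 = 23820.

Government cost = €23820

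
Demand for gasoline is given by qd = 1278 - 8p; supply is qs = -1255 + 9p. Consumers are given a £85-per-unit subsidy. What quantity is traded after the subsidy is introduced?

Pre-subsidy: 1278 - 8p = -1255 + 9p gives p* = 149, q* = 86.
With the rebate, buyers effectively pay pb = ps − 85, where ps is the price sellers receive.
Demand in terms of ps becomes qd = 1278 − 8(ps − 85) = 1958 - 8ps. Setting this equal to supply: 1958 - 8ps = -1255 + 9ps, so ps = 189.
Buyers pay pb = 189 − 85 = 104; q' = -1255 + 9·189 = 446.

q' = 446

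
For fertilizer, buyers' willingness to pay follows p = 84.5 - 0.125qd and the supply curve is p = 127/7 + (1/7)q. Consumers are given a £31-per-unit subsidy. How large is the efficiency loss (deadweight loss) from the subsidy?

Deadweight loss = 26908/15

Pre-subsidy: 84.5 - 0.125q = 127/7 + (1/7)q gives q* = 3716/15 and p* = 803/15.
With the rebate, buyers effectively pay pb = ps − 31, where ps is the price sellers receive.
On the curves, pb = 84.5 - 0.125q and ps = 127/7 + (1/7)q; the wedge ps − pb = 31 gives 127/7 + (1/7)q − (84.5 - 0.125q) = 31, so q' = 5452/15.
Then pb = 84.5 − 0.125·(5452/15) = 586/15 and ps = 127/7 + (1/7)·(5452/15) = 1051/15.
The subsidy expands output by 5452/15 − 3716/15 = 1736/15 past the efficient level; on those units the gap between marginal cost and willingness to pay runs from 0 up to 31.
DWL = ½ × 31 × 1736/15 = 26908/15.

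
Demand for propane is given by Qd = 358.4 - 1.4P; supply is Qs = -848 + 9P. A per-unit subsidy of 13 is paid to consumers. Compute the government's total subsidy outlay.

Pre-subsidy: 358.4 - 1.4P = -848 + 9P gives P* = 116, Q* = 196.
With the rebate, buyers effectively pay Pb = Ps − 13, where Ps is the price sellers receive.
Demand in terms of Ps becomes Qd = 358.4 − 1.4(Ps − 13) = 376.6 - 1.4Ps. Setting this equal to supply: 376.6 - 1.4Ps = -848 + 9Ps, so Ps = 117.75.
Buyers pay Pb = 117.75 − 13 = 104.75; Q' = -848 + 9·117.75 = 211.75.
Government outlay = subsidy × quantity = 13 × 211.75 = 2752.75.

Government cost = 2752.75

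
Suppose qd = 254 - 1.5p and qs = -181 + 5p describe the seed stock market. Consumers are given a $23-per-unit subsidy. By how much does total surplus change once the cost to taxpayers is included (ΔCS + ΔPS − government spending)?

Pre-subsidy: 254 - 1.5p = -181 + 5p gives p* = 870/13, q* = 1997/13.
With the rebate, buyers effectively pay pb = ps − 23, where ps is the price sellers receive.
Demand in terms of ps becomes qd = 254 − 1.5(ps − 23) = 288.5 - 1.5ps. Setting this equal to supply: 288.5 - 1.5ps = -181 + 5ps, so ps = 939/13.
Buyers pay pb = 939/13 − 23 = 640/13; q' = -181 + 5·(939/13) = 2342/13.
ΔCS = ½(1997/13 + 2342/13)(870/13 − 640/13) = 498985/169; ΔPS = ½(1997/13 + 2342/13)(939/13 − 870/13) = 299391/338.
Government spending = 23 × 2342/13 = 53866/13.
Net change = 498985/169 + 299391/338 − 53866/13 = -7935/26. The loss equals the DWL triangle ½·23·345/13.

Net change in total surplus = -7935/26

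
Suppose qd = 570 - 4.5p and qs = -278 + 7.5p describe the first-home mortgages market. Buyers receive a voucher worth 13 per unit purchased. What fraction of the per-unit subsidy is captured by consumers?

Consumer share = 0.625

Pre-subsidy: 570 - 4.5p = -278 + 7.5p gives p* = 212/3, q* = 252.
With the rebate, buyers effectively pay pb = ps − 13, where ps is the price sellers receive.
Demand in terms of ps becomes qd = 570 − 4.5(ps − 13) = 628.5 - 4.5ps. Setting this equal to supply: 628.5 - 4.5ps = -278 + 7.5ps, so ps = 1813/24.
Buyers pay pb = 1813/24 − 13 = 1501/24; q' = -278 + 7.5·(1813/24) = 288.5625.
Buyers' price falls by p* − pb = 212/3 − 1501/24 = 8.125; sellers' price rises by ps − p* = 1813/24 − 212/3 = 4.875.
So consumers capture 8.125/13 = 0.625 of each unit of subsidy.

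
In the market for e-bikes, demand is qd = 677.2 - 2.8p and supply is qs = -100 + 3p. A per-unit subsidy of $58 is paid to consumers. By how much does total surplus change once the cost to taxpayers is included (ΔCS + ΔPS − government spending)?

Pre-subsidy: 677.2 - 2.8p = -100 + 3p gives p* = 134, q* = 302.
With the rebate, buyers effectively pay pb = ps − 58, where ps is the price sellers receive.
Demand in terms of ps becomes qd = 677.2 − 2.8(ps − 58) = 839.6 - 2.8ps. Setting this equal to supply: 839.6 - 2.8ps = -100 + 3ps, so ps = 162.
Buyers pay pb = 162 − 58 = 104; q' = -100 + 3·162 = 386.
ΔCS = ½(302 + 386)(134 − 104) = 10320; ΔPS = ½(302 + 386)(162 − 134) = 9632.
Government spending = 58 × 386 = 22388.
Net change = 10320 + 9632 − 22388 = -2436. The loss equals the DWL triangle ½·58·84.

Net change in total surplus = -$2436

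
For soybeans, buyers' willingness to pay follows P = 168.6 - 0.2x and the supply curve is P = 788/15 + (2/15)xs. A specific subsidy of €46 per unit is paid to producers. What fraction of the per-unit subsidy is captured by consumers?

Consumer share = 0.6

Pre-subsidy: 168.6 - 0.2x = 788/15 + (2/15)x gives x* = 348.2 and P* = 98.96.
With the subsidy, sellers receive Ps = Pb + 46 for each unit, where Pb is the price buyers pay.
On the curves, Pb = 168.6 - 0.2x and Ps = 788/15 + (2/15)x; the wedge Ps − Pb = 46 gives 788/15 + (2/15)x − (168.6 - 0.2x) = 46, so x' = 486.2.
Then Pb = 168.6 − 0.2·486.2 = 71.36 and Ps = 788/15 + (2/15)·486.2 = 117.36.
Buyers' price falls by P* − Pb = 98.96 − 71.36 = 27.6; sellers' price rises by Ps − P* = 117.36 − 98.96 = 18.4.
So consumers capture 27.6/46 = 0.6 of each unit of subsidy.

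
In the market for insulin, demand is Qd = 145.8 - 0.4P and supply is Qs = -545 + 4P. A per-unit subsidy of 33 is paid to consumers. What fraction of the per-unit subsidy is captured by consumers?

Consumer share = 10/11

Pre-subsidy: 145.8 - 0.4P = -545 + 4P gives P* = 157, Q* = 83.
With the rebate, buyers effectively pay Pb = Ps − 33, where Ps is the price sellers receive.
Demand in terms of Ps becomes Qd = 145.8 − 0.4(Ps − 33) = 159 - 0.4Ps. Setting this equal to supply: 159 - 0.4Ps = -545 + 4Ps, so Ps = 160.
Buyers pay Pb = 160 − 33 = 127; Q' = -545 + 4·160 = 95.
Buyers' price falls by P* − Pb = 157 − 127 = 30; sellers' price rises by Ps − P* = 160 − 157 = 3.
So consumers capture 30/33 = 10/11 of each unit of subsidy.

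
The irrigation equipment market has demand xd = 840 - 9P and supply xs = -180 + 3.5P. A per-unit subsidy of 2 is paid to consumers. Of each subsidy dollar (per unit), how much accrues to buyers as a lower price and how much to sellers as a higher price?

Buyers gain 0.56 per unit; sellers gain 1.44 per unit

Pre-subsidy: 840 - 9P = -180 + 3.5P gives P* = 81.6, x* = 105.6.
With the rebate, buyers effectively pay Pb = Ps − 2, where Ps is the price sellers receive.
Demand in terms of Ps becomes xd = 840 − 9(Ps − 2) = 858 - 9Ps. Setting this equal to supply: 858 - 9Ps = -180 + 3.5Ps, so Ps = 83.04.
Buyers pay Pb = 83.04 − 2 = 81.04; x' = -180 + 3.5·83.04 = 110.64.
Buyers' price falls by P* − Pb = 81.6 − 81.04 = 0.56; sellers' price rises by Ps − P* = 83.04 − 81.6 = 1.44.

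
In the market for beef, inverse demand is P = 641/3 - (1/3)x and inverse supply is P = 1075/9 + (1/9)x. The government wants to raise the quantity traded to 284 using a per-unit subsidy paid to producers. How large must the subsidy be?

Required subsidy s = 32 per unit

At x = 284, from the demand curve buyers pay Pb = 641/3 − (1/3)·284 = 119; from the supply curve sellers need Ps = 1075/9 + (1/9)·284 = 151.
The subsidy must fill the gap: s = Ps − Pb = 151 − 119 = 32.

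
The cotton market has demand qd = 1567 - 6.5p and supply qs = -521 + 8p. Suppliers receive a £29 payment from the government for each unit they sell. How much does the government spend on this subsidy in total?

Government cost = £21315

Pre-subsidy: 1567 - 6.5p = -521 + 8p gives p* = 144, q* = 631.
With the subsidy, sellers receive ps = pb + 29 for each unit, where pb is the price buyers pay.
Supply in terms of pb becomes qs = -521 + 8(pb + 29) = -289 + 8pb. Setting this equal to demand: 1567 - 6.5pb = -289 + 8pb, so pb = 128.
Sellers receive ps = 128 + 29 = 157; q' = 1567 − 6.5·128 = 735.
Government outlay = subsidy × quantity = 29 × 735 = 21315.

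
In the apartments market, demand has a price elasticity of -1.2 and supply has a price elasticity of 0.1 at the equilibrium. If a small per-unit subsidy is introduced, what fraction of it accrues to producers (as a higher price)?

For a small subsidy around the equilibrium, the benefit split depends on the relative slopes, which at a point are proportional to the elasticities.
Buyer share = εs/(εs + |εd|) = 0.1/(0.1 + 1.2) = 1/13; seller share = |εd|/(εs + |εd|) = 12/13.
So producers capture 12/13 of the subsidy.

Producer share = 12/13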